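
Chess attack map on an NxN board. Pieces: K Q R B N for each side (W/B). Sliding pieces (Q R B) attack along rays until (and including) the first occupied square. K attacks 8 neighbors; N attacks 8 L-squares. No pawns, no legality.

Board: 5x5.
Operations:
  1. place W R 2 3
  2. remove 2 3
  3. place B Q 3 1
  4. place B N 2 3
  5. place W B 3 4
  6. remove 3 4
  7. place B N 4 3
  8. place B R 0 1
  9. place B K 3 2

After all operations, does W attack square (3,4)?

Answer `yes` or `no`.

Op 1: place WR@(2,3)
Op 2: remove (2,3)
Op 3: place BQ@(3,1)
Op 4: place BN@(2,3)
Op 5: place WB@(3,4)
Op 6: remove (3,4)
Op 7: place BN@(4,3)
Op 8: place BR@(0,1)
Op 9: place BK@(3,2)
Per-piece attacks for W:
W attacks (3,4): no

Answer: no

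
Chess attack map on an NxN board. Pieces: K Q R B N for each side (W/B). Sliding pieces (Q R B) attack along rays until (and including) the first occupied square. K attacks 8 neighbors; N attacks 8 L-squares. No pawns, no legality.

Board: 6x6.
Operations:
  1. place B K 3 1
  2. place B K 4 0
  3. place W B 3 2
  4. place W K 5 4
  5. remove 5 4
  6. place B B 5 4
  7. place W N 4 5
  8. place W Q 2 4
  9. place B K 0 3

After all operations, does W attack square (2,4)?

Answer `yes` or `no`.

Op 1: place BK@(3,1)
Op 2: place BK@(4,0)
Op 3: place WB@(3,2)
Op 4: place WK@(5,4)
Op 5: remove (5,4)
Op 6: place BB@(5,4)
Op 7: place WN@(4,5)
Op 8: place WQ@(2,4)
Op 9: place BK@(0,3)
Per-piece attacks for W:
  WQ@(2,4): attacks (2,5) (2,3) (2,2) (2,1) (2,0) (3,4) (4,4) (5,4) (1,4) (0,4) (3,5) (3,3) (4,2) (5,1) (1,5) (1,3) (0,2) [ray(1,0) blocked at (5,4)]
  WB@(3,2): attacks (4,3) (5,4) (4,1) (5,0) (2,3) (1,4) (0,5) (2,1) (1,0) [ray(1,1) blocked at (5,4)]
  WN@(4,5): attacks (5,3) (3,3) (2,4)
W attacks (2,4): yes

Answer: yes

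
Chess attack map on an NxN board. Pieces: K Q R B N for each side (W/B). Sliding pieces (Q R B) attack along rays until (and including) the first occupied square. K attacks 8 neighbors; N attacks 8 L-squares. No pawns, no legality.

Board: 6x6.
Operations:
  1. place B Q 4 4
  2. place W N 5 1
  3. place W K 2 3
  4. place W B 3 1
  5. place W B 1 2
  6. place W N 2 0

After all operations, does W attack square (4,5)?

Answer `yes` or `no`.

Op 1: place BQ@(4,4)
Op 2: place WN@(5,1)
Op 3: place WK@(2,3)
Op 4: place WB@(3,1)
Op 5: place WB@(1,2)
Op 6: place WN@(2,0)
Per-piece attacks for W:
  WB@(1,2): attacks (2,3) (2,1) (3,0) (0,3) (0,1) [ray(1,1) blocked at (2,3)]
  WN@(2,0): attacks (3,2) (4,1) (1,2) (0,1)
  WK@(2,3): attacks (2,4) (2,2) (3,3) (1,3) (3,4) (3,2) (1,4) (1,2)
  WB@(3,1): attacks (4,2) (5,3) (4,0) (2,2) (1,3) (0,4) (2,0) [ray(-1,-1) blocked at (2,0)]
  WN@(5,1): attacks (4,3) (3,2) (3,0)
W attacks (4,5): no

Answer: no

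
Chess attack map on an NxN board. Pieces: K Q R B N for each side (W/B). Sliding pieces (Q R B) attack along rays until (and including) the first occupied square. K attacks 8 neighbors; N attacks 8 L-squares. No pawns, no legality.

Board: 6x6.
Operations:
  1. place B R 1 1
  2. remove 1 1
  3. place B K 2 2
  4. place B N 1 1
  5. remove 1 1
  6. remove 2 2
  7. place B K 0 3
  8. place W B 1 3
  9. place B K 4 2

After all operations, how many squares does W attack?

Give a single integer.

Op 1: place BR@(1,1)
Op 2: remove (1,1)
Op 3: place BK@(2,2)
Op 4: place BN@(1,1)
Op 5: remove (1,1)
Op 6: remove (2,2)
Op 7: place BK@(0,3)
Op 8: place WB@(1,3)
Op 9: place BK@(4,2)
Per-piece attacks for W:
  WB@(1,3): attacks (2,4) (3,5) (2,2) (3,1) (4,0) (0,4) (0,2)
Union (7 distinct): (0,2) (0,4) (2,2) (2,4) (3,1) (3,5) (4,0)

Answer: 7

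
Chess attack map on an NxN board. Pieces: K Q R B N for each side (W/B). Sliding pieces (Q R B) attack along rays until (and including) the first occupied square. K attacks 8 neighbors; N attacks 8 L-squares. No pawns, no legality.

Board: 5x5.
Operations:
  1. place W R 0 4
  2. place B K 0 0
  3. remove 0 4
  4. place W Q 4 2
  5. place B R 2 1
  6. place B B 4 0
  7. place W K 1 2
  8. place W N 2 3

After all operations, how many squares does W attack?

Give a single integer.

Answer: 20

Derivation:
Op 1: place WR@(0,4)
Op 2: place BK@(0,0)
Op 3: remove (0,4)
Op 4: place WQ@(4,2)
Op 5: place BR@(2,1)
Op 6: place BB@(4,0)
Op 7: place WK@(1,2)
Op 8: place WN@(2,3)
Per-piece attacks for W:
  WK@(1,2): attacks (1,3) (1,1) (2,2) (0,2) (2,3) (2,1) (0,3) (0,1)
  WN@(2,3): attacks (4,4) (0,4) (3,1) (4,2) (1,1) (0,2)
  WQ@(4,2): attacks (4,3) (4,4) (4,1) (4,0) (3,2) (2,2) (1,2) (3,3) (2,4) (3,1) (2,0) [ray(0,-1) blocked at (4,0); ray(-1,0) blocked at (1,2)]
Union (20 distinct): (0,1) (0,2) (0,3) (0,4) (1,1) (1,2) (1,3) (2,0) (2,1) (2,2) (2,3) (2,4) (3,1) (3,2) (3,3) (4,0) (4,1) (4,2) (4,3) (4,4)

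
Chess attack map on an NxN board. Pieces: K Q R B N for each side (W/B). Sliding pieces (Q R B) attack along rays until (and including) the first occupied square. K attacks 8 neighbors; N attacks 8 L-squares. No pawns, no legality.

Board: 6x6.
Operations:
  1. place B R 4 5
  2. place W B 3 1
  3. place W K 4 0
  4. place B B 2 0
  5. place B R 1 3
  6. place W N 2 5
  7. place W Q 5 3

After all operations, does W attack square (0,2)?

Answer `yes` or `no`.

Op 1: place BR@(4,5)
Op 2: place WB@(3,1)
Op 3: place WK@(4,0)
Op 4: place BB@(2,0)
Op 5: place BR@(1,3)
Op 6: place WN@(2,5)
Op 7: place WQ@(5,3)
Per-piece attacks for W:
  WN@(2,5): attacks (3,3) (4,4) (1,3) (0,4)
  WB@(3,1): attacks (4,2) (5,3) (4,0) (2,2) (1,3) (2,0) [ray(1,1) blocked at (5,3); ray(1,-1) blocked at (4,0); ray(-1,1) blocked at (1,3); ray(-1,-1) blocked at (2,0)]
  WK@(4,0): attacks (4,1) (5,0) (3,0) (5,1) (3,1)
  WQ@(5,3): attacks (5,4) (5,5) (5,2) (5,1) (5,0) (4,3) (3,3) (2,3) (1,3) (4,4) (3,5) (4,2) (3,1) [ray(-1,0) blocked at (1,3); ray(-1,-1) blocked at (3,1)]
W attacks (0,2): no

Answer: no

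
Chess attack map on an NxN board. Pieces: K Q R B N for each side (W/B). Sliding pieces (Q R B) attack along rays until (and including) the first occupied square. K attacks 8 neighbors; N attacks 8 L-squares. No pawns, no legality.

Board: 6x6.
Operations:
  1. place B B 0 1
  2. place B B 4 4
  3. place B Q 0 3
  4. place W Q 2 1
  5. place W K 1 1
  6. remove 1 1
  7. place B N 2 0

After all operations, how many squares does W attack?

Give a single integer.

Op 1: place BB@(0,1)
Op 2: place BB@(4,4)
Op 3: place BQ@(0,3)
Op 4: place WQ@(2,1)
Op 5: place WK@(1,1)
Op 6: remove (1,1)
Op 7: place BN@(2,0)
Per-piece attacks for W:
  WQ@(2,1): attacks (2,2) (2,3) (2,4) (2,5) (2,0) (3,1) (4,1) (5,1) (1,1) (0,1) (3,2) (4,3) (5,4) (3,0) (1,2) (0,3) (1,0) [ray(0,-1) blocked at (2,0); ray(-1,0) blocked at (0,1); ray(-1,1) blocked at (0,3)]
Union (17 distinct): (0,1) (0,3) (1,0) (1,1) (1,2) (2,0) (2,2) (2,3) (2,4) (2,5) (3,0) (3,1) (3,2) (4,1) (4,3) (5,1) (5,4)

Answer: 17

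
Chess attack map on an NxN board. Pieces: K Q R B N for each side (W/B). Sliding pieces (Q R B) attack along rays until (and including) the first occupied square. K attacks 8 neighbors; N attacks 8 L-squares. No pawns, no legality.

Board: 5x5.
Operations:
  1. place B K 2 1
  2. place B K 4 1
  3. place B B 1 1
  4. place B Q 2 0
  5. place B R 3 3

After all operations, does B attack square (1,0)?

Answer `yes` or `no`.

Op 1: place BK@(2,1)
Op 2: place BK@(4,1)
Op 3: place BB@(1,1)
Op 4: place BQ@(2,0)
Op 5: place BR@(3,3)
Per-piece attacks for B:
  BB@(1,1): attacks (2,2) (3,3) (2,0) (0,2) (0,0) [ray(1,1) blocked at (3,3); ray(1,-1) blocked at (2,0)]
  BQ@(2,0): attacks (2,1) (3,0) (4,0) (1,0) (0,0) (3,1) (4,2) (1,1) [ray(0,1) blocked at (2,1); ray(-1,1) blocked at (1,1)]
  BK@(2,1): attacks (2,2) (2,0) (3,1) (1,1) (3,2) (3,0) (1,2) (1,0)
  BR@(3,3): attacks (3,4) (3,2) (3,1) (3,0) (4,3) (2,3) (1,3) (0,3)
  BK@(4,1): attacks (4,2) (4,0) (3,1) (3,2) (3,0)
B attacks (1,0): yes

Answer: yes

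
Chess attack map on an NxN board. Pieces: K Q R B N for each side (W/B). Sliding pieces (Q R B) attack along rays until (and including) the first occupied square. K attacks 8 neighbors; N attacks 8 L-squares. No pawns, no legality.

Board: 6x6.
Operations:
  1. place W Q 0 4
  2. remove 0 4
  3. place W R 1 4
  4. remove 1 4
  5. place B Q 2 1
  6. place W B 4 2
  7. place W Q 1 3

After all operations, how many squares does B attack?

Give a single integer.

Answer: 17

Derivation:
Op 1: place WQ@(0,4)
Op 2: remove (0,4)
Op 3: place WR@(1,4)
Op 4: remove (1,4)
Op 5: place BQ@(2,1)
Op 6: place WB@(4,2)
Op 7: place WQ@(1,3)
Per-piece attacks for B:
  BQ@(2,1): attacks (2,2) (2,3) (2,4) (2,5) (2,0) (3,1) (4,1) (5,1) (1,1) (0,1) (3,2) (4,3) (5,4) (3,0) (1,2) (0,3) (1,0)
Union (17 distinct): (0,1) (0,3) (1,0) (1,1) (1,2) (2,0) (2,2) (2,3) (2,4) (2,5) (3,0) (3,1) (3,2) (4,1) (4,3) (5,1) (5,4)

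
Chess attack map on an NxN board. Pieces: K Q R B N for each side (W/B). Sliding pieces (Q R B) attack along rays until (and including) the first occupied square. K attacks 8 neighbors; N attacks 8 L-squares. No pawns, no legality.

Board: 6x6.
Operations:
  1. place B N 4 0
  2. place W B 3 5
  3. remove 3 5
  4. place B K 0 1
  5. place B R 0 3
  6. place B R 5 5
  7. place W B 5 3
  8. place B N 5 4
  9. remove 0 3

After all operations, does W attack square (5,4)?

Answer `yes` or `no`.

Op 1: place BN@(4,0)
Op 2: place WB@(3,5)
Op 3: remove (3,5)
Op 4: place BK@(0,1)
Op 5: place BR@(0,3)
Op 6: place BR@(5,5)
Op 7: place WB@(5,3)
Op 8: place BN@(5,4)
Op 9: remove (0,3)
Per-piece attacks for W:
  WB@(5,3): attacks (4,4) (3,5) (4,2) (3,1) (2,0)
W attacks (5,4): no

Answer: no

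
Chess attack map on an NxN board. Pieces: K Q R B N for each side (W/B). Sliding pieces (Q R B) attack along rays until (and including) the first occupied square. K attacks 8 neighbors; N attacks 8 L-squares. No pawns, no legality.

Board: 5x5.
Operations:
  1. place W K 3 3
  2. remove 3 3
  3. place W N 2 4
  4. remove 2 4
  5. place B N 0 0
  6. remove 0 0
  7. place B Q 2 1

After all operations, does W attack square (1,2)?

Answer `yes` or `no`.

Op 1: place WK@(3,3)
Op 2: remove (3,3)
Op 3: place WN@(2,4)
Op 4: remove (2,4)
Op 5: place BN@(0,0)
Op 6: remove (0,0)
Op 7: place BQ@(2,1)
Per-piece attacks for W:
W attacks (1,2): no

Answer: no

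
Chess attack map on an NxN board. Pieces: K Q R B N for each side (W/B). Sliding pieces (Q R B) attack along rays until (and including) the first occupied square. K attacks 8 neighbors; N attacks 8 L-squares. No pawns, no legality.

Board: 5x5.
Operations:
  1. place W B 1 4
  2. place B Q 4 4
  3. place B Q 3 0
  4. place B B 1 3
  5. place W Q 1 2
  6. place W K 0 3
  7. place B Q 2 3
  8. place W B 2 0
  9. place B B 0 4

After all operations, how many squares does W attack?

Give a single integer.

Answer: 16

Derivation:
Op 1: place WB@(1,4)
Op 2: place BQ@(4,4)
Op 3: place BQ@(3,0)
Op 4: place BB@(1,3)
Op 5: place WQ@(1,2)
Op 6: place WK@(0,3)
Op 7: place BQ@(2,3)
Op 8: place WB@(2,0)
Op 9: place BB@(0,4)
Per-piece attacks for W:
  WK@(0,3): attacks (0,4) (0,2) (1,3) (1,4) (1,2)
  WQ@(1,2): attacks (1,3) (1,1) (1,0) (2,2) (3,2) (4,2) (0,2) (2,3) (2,1) (3,0) (0,3) (0,1) [ray(0,1) blocked at (1,3); ray(1,1) blocked at (2,3); ray(1,-1) blocked at (3,0); ray(-1,1) blocked at (0,3)]
  WB@(1,4): attacks (2,3) (0,3) [ray(1,-1) blocked at (2,3); ray(-1,-1) blocked at (0,3)]
  WB@(2,0): attacks (3,1) (4,2) (1,1) (0,2)
Union (16 distinct): (0,1) (0,2) (0,3) (0,4) (1,0) (1,1) (1,2) (1,3) (1,4) (2,1) (2,2) (2,3) (3,0) (3,1) (3,2) (4,2)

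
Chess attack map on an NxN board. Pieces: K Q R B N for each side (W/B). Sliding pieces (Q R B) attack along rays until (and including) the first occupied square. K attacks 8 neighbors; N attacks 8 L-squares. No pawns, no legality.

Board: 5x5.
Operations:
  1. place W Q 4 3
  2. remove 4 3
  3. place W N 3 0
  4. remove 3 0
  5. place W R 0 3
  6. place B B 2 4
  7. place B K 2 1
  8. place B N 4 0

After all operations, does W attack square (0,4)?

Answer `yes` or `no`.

Answer: yes

Derivation:
Op 1: place WQ@(4,3)
Op 2: remove (4,3)
Op 3: place WN@(3,0)
Op 4: remove (3,0)
Op 5: place WR@(0,3)
Op 6: place BB@(2,4)
Op 7: place BK@(2,1)
Op 8: place BN@(4,0)
Per-piece attacks for W:
  WR@(0,3): attacks (0,4) (0,2) (0,1) (0,0) (1,3) (2,3) (3,3) (4,3)
W attacks (0,4): yes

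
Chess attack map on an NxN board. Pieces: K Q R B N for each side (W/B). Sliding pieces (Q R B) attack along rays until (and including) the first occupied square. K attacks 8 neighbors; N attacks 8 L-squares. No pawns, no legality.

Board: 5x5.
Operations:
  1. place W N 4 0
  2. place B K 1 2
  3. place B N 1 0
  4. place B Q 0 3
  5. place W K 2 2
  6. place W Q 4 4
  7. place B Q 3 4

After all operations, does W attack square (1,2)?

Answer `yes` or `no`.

Answer: yes

Derivation:
Op 1: place WN@(4,0)
Op 2: place BK@(1,2)
Op 3: place BN@(1,0)
Op 4: place BQ@(0,3)
Op 5: place WK@(2,2)
Op 6: place WQ@(4,4)
Op 7: place BQ@(3,4)
Per-piece attacks for W:
  WK@(2,2): attacks (2,3) (2,1) (3,2) (1,2) (3,3) (3,1) (1,3) (1,1)
  WN@(4,0): attacks (3,2) (2,1)
  WQ@(4,4): attacks (4,3) (4,2) (4,1) (4,0) (3,4) (3,3) (2,2) [ray(0,-1) blocked at (4,0); ray(-1,0) blocked at (3,4); ray(-1,-1) blocked at (2,2)]
W attacks (1,2): yes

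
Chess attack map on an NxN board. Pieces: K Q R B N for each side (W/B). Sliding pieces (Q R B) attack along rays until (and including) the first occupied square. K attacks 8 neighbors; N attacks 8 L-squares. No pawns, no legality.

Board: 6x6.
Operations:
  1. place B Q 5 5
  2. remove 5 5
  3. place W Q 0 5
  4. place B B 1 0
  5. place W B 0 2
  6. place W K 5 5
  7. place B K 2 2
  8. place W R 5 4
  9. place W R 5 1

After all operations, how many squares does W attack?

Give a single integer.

Op 1: place BQ@(5,5)
Op 2: remove (5,5)
Op 3: place WQ@(0,5)
Op 4: place BB@(1,0)
Op 5: place WB@(0,2)
Op 6: place WK@(5,5)
Op 7: place BK@(2,2)
Op 8: place WR@(5,4)
Op 9: place WR@(5,1)
Per-piece attacks for W:
  WB@(0,2): attacks (1,3) (2,4) (3,5) (1,1) (2,0)
  WQ@(0,5): attacks (0,4) (0,3) (0,2) (1,5) (2,5) (3,5) (4,5) (5,5) (1,4) (2,3) (3,2) (4,1) (5,0) [ray(0,-1) blocked at (0,2); ray(1,0) blocked at (5,5)]
  WR@(5,1): attacks (5,2) (5,3) (5,4) (5,0) (4,1) (3,1) (2,1) (1,1) (0,1) [ray(0,1) blocked at (5,4)]
  WR@(5,4): attacks (5,5) (5,3) (5,2) (5,1) (4,4) (3,4) (2,4) (1,4) (0,4) [ray(0,1) blocked at (5,5); ray(0,-1) blocked at (5,1)]
  WK@(5,5): attacks (5,4) (4,5) (4,4)
Union (26 distinct): (0,1) (0,2) (0,3) (0,4) (1,1) (1,3) (1,4) (1,5) (2,0) (2,1) (2,3) (2,4) (2,5) (3,1) (3,2) (3,4) (3,5) (4,1) (4,4) (4,5) (5,0) (5,1) (5,2) (5,3) (5,4) (5,5)

Answer: 26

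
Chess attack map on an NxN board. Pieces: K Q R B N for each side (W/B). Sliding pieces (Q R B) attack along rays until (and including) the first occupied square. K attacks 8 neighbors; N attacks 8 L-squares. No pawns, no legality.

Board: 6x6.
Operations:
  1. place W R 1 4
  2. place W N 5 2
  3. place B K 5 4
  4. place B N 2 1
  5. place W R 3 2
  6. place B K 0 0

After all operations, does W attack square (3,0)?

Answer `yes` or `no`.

Answer: yes

Derivation:
Op 1: place WR@(1,4)
Op 2: place WN@(5,2)
Op 3: place BK@(5,4)
Op 4: place BN@(2,1)
Op 5: place WR@(3,2)
Op 6: place BK@(0,0)
Per-piece attacks for W:
  WR@(1,4): attacks (1,5) (1,3) (1,2) (1,1) (1,0) (2,4) (3,4) (4,4) (5,4) (0,4) [ray(1,0) blocked at (5,4)]
  WR@(3,2): attacks (3,3) (3,4) (3,5) (3,1) (3,0) (4,2) (5,2) (2,2) (1,2) (0,2) [ray(1,0) blocked at (5,2)]
  WN@(5,2): attacks (4,4) (3,3) (4,0) (3,1)
W attacks (3,0): yes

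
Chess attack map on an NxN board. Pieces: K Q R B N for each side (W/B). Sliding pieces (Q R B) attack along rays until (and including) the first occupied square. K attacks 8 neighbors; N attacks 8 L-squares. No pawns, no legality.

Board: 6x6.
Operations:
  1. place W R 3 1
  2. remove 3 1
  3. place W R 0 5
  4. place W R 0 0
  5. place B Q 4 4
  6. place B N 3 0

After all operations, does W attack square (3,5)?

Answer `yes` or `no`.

Op 1: place WR@(3,1)
Op 2: remove (3,1)
Op 3: place WR@(0,5)
Op 4: place WR@(0,0)
Op 5: place BQ@(4,4)
Op 6: place BN@(3,0)
Per-piece attacks for W:
  WR@(0,0): attacks (0,1) (0,2) (0,3) (0,4) (0,5) (1,0) (2,0) (3,0) [ray(0,1) blocked at (0,5); ray(1,0) blocked at (3,0)]
  WR@(0,5): attacks (0,4) (0,3) (0,2) (0,1) (0,0) (1,5) (2,5) (3,5) (4,5) (5,5) [ray(0,-1) blocked at (0,0)]
W attacks (3,5): yes

Answer: yes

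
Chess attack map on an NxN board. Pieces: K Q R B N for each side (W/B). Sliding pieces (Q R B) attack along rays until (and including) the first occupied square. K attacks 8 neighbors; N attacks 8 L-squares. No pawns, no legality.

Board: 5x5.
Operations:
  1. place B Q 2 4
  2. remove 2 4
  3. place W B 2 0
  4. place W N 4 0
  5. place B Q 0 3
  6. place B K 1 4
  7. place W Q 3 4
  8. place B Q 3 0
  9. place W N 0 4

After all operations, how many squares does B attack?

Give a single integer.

Answer: 20

Derivation:
Op 1: place BQ@(2,4)
Op 2: remove (2,4)
Op 3: place WB@(2,0)
Op 4: place WN@(4,0)
Op 5: place BQ@(0,3)
Op 6: place BK@(1,4)
Op 7: place WQ@(3,4)
Op 8: place BQ@(3,0)
Op 9: place WN@(0,4)
Per-piece attacks for B:
  BQ@(0,3): attacks (0,4) (0,2) (0,1) (0,0) (1,3) (2,3) (3,3) (4,3) (1,4) (1,2) (2,1) (3,0) [ray(0,1) blocked at (0,4); ray(1,1) blocked at (1,4); ray(1,-1) blocked at (3,0)]
  BK@(1,4): attacks (1,3) (2,4) (0,4) (2,3) (0,3)
  BQ@(3,0): attacks (3,1) (3,2) (3,3) (3,4) (4,0) (2,0) (4,1) (2,1) (1,2) (0,3) [ray(0,1) blocked at (3,4); ray(1,0) blocked at (4,0); ray(-1,0) blocked at (2,0); ray(-1,1) blocked at (0,3)]
Union (20 distinct): (0,0) (0,1) (0,2) (0,3) (0,4) (1,2) (1,3) (1,4) (2,0) (2,1) (2,3) (2,4) (3,0) (3,1) (3,2) (3,3) (3,4) (4,0) (4,1) (4,3)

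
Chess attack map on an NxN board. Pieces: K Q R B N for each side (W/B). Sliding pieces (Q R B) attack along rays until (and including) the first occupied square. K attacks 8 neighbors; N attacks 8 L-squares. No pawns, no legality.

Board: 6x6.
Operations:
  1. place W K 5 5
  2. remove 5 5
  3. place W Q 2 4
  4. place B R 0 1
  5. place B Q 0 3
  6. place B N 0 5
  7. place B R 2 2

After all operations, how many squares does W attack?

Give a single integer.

Answer: 15

Derivation:
Op 1: place WK@(5,5)
Op 2: remove (5,5)
Op 3: place WQ@(2,4)
Op 4: place BR@(0,1)
Op 5: place BQ@(0,3)
Op 6: place BN@(0,5)
Op 7: place BR@(2,2)
Per-piece attacks for W:
  WQ@(2,4): attacks (2,5) (2,3) (2,2) (3,4) (4,4) (5,4) (1,4) (0,4) (3,5) (3,3) (4,2) (5,1) (1,5) (1,3) (0,2) [ray(0,-1) blocked at (2,2)]
Union (15 distinct): (0,2) (0,4) (1,3) (1,4) (1,5) (2,2) (2,3) (2,5) (3,3) (3,4) (3,5) (4,2) (4,4) (5,1) (5,4)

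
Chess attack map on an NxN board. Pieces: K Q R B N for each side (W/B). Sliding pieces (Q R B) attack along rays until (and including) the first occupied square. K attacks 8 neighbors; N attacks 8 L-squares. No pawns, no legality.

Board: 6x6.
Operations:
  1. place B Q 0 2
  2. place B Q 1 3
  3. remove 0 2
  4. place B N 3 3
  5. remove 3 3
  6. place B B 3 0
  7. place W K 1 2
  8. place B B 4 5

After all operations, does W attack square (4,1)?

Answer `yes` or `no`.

Answer: no

Derivation:
Op 1: place BQ@(0,2)
Op 2: place BQ@(1,3)
Op 3: remove (0,2)
Op 4: place BN@(3,3)
Op 5: remove (3,3)
Op 6: place BB@(3,0)
Op 7: place WK@(1,2)
Op 8: place BB@(4,5)
Per-piece attacks for W:
  WK@(1,2): attacks (1,3) (1,1) (2,2) (0,2) (2,3) (2,1) (0,3) (0,1)
W attacks (4,1): no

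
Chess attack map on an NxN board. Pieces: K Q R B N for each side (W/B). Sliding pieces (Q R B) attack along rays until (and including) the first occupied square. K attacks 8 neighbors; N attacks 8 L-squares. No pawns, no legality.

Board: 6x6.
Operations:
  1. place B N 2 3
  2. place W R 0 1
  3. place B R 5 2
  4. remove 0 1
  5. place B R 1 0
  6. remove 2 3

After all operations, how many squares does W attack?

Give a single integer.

Op 1: place BN@(2,3)
Op 2: place WR@(0,1)
Op 3: place BR@(5,2)
Op 4: remove (0,1)
Op 5: place BR@(1,0)
Op 6: remove (2,3)
Per-piece attacks for W:
Union (0 distinct): (none)

Answer: 0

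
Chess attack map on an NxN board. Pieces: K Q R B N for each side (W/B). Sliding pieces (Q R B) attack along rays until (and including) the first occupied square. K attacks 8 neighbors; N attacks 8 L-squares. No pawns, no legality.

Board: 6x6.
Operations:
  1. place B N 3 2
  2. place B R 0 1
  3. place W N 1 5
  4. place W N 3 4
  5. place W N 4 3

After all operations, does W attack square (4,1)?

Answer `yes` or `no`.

Op 1: place BN@(3,2)
Op 2: place BR@(0,1)
Op 3: place WN@(1,5)
Op 4: place WN@(3,4)
Op 5: place WN@(4,3)
Per-piece attacks for W:
  WN@(1,5): attacks (2,3) (3,4) (0,3)
  WN@(3,4): attacks (5,5) (1,5) (4,2) (5,3) (2,2) (1,3)
  WN@(4,3): attacks (5,5) (3,5) (2,4) (5,1) (3,1) (2,2)
W attacks (4,1): no

Answer: no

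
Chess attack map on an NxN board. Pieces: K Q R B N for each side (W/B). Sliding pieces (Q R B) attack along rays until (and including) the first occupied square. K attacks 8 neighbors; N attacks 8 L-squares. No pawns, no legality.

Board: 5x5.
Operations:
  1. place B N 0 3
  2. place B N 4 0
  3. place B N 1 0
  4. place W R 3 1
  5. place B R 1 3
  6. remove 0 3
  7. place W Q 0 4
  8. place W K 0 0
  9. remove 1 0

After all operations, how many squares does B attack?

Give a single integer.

Answer: 10

Derivation:
Op 1: place BN@(0,3)
Op 2: place BN@(4,0)
Op 3: place BN@(1,0)
Op 4: place WR@(3,1)
Op 5: place BR@(1,3)
Op 6: remove (0,3)
Op 7: place WQ@(0,4)
Op 8: place WK@(0,0)
Op 9: remove (1,0)
Per-piece attacks for B:
  BR@(1,3): attacks (1,4) (1,2) (1,1) (1,0) (2,3) (3,3) (4,3) (0,3)
  BN@(4,0): attacks (3,2) (2,1)
Union (10 distinct): (0,3) (1,0) (1,1) (1,2) (1,4) (2,1) (2,3) (3,2) (3,3) (4,3)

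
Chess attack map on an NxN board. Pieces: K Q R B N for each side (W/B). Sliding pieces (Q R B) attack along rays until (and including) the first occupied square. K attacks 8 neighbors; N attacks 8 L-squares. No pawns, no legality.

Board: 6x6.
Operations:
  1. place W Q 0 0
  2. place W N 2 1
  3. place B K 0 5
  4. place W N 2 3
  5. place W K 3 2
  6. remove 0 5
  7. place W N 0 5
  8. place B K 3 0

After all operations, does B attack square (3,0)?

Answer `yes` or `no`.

Op 1: place WQ@(0,0)
Op 2: place WN@(2,1)
Op 3: place BK@(0,5)
Op 4: place WN@(2,3)
Op 5: place WK@(3,2)
Op 6: remove (0,5)
Op 7: place WN@(0,5)
Op 8: place BK@(3,0)
Per-piece attacks for B:
  BK@(3,0): attacks (3,1) (4,0) (2,0) (4,1) (2,1)
B attacks (3,0): no

Answer: no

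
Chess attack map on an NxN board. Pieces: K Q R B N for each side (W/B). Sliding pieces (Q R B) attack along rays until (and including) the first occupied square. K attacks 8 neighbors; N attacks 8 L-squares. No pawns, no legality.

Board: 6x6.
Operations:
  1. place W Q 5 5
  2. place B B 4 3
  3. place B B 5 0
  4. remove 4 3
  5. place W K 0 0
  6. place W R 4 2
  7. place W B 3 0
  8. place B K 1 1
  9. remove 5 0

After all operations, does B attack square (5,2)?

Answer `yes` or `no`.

Answer: no

Derivation:
Op 1: place WQ@(5,5)
Op 2: place BB@(4,3)
Op 3: place BB@(5,0)
Op 4: remove (4,3)
Op 5: place WK@(0,0)
Op 6: place WR@(4,2)
Op 7: place WB@(3,0)
Op 8: place BK@(1,1)
Op 9: remove (5,0)
Per-piece attacks for B:
  BK@(1,1): attacks (1,2) (1,0) (2,1) (0,1) (2,2) (2,0) (0,2) (0,0)
B attacks (5,2): no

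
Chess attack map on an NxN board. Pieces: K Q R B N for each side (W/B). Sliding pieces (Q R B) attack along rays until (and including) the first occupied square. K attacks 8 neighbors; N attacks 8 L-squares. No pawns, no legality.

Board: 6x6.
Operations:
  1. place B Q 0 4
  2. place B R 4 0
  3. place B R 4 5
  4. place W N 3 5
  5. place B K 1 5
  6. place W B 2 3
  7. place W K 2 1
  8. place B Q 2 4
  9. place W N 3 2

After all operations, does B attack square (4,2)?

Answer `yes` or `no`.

Op 1: place BQ@(0,4)
Op 2: place BR@(4,0)
Op 3: place BR@(4,5)
Op 4: place WN@(3,5)
Op 5: place BK@(1,5)
Op 6: place WB@(2,3)
Op 7: place WK@(2,1)
Op 8: place BQ@(2,4)
Op 9: place WN@(3,2)
Per-piece attacks for B:
  BQ@(0,4): attacks (0,5) (0,3) (0,2) (0,1) (0,0) (1,4) (2,4) (1,5) (1,3) (2,2) (3,1) (4,0) [ray(1,0) blocked at (2,4); ray(1,1) blocked at (1,5); ray(1,-1) blocked at (4,0)]
  BK@(1,5): attacks (1,4) (2,5) (0,5) (2,4) (0,4)
  BQ@(2,4): attacks (2,5) (2,3) (3,4) (4,4) (5,4) (1,4) (0,4) (3,5) (3,3) (4,2) (5,1) (1,5) (1,3) (0,2) [ray(0,-1) blocked at (2,3); ray(-1,0) blocked at (0,4); ray(1,1) blocked at (3,5); ray(-1,1) blocked at (1,5)]
  BR@(4,0): attacks (4,1) (4,2) (4,3) (4,4) (4,5) (5,0) (3,0) (2,0) (1,0) (0,0) [ray(0,1) blocked at (4,5)]
  BR@(4,5): attacks (4,4) (4,3) (4,2) (4,1) (4,0) (5,5) (3,5) [ray(0,-1) blocked at (4,0); ray(-1,0) blocked at (3,5)]
B attacks (4,2): yes

Answer: yes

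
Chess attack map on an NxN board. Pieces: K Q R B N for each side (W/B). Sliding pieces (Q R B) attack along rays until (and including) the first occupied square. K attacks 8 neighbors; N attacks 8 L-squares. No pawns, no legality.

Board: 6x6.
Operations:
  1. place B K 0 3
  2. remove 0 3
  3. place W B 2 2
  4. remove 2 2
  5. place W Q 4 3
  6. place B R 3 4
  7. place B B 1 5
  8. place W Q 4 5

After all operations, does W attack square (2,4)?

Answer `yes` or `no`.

Op 1: place BK@(0,3)
Op 2: remove (0,3)
Op 3: place WB@(2,2)
Op 4: remove (2,2)
Op 5: place WQ@(4,3)
Op 6: place BR@(3,4)
Op 7: place BB@(1,5)
Op 8: place WQ@(4,5)
Per-piece attacks for W:
  WQ@(4,3): attacks (4,4) (4,5) (4,2) (4,1) (4,0) (5,3) (3,3) (2,3) (1,3) (0,3) (5,4) (5,2) (3,4) (3,2) (2,1) (1,0) [ray(0,1) blocked at (4,5); ray(-1,1) blocked at (3,4)]
  WQ@(4,5): attacks (4,4) (4,3) (5,5) (3,5) (2,5) (1,5) (5,4) (3,4) [ray(0,-1) blocked at (4,3); ray(-1,0) blocked at (1,5); ray(-1,-1) blocked at (3,4)]
W attacks (2,4): no

Answer: no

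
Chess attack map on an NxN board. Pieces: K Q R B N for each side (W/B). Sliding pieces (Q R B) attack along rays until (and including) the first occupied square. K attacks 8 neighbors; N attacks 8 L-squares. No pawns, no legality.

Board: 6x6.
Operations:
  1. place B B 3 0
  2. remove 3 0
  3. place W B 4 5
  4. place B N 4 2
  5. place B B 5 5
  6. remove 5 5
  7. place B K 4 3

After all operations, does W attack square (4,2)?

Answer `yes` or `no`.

Op 1: place BB@(3,0)
Op 2: remove (3,0)
Op 3: place WB@(4,5)
Op 4: place BN@(4,2)
Op 5: place BB@(5,5)
Op 6: remove (5,5)
Op 7: place BK@(4,3)
Per-piece attacks for W:
  WB@(4,5): attacks (5,4) (3,4) (2,3) (1,2) (0,1)
W attacks (4,2): no

Answer: no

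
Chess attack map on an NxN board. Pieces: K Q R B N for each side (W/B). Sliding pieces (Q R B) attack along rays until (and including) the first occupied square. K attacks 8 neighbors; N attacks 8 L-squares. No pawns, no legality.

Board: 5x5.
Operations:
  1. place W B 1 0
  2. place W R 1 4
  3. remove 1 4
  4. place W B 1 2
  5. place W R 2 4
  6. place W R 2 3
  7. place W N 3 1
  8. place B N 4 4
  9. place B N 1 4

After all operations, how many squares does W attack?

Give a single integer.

Op 1: place WB@(1,0)
Op 2: place WR@(1,4)
Op 3: remove (1,4)
Op 4: place WB@(1,2)
Op 5: place WR@(2,4)
Op 6: place WR@(2,3)
Op 7: place WN@(3,1)
Op 8: place BN@(4,4)
Op 9: place BN@(1,4)
Per-piece attacks for W:
  WB@(1,0): attacks (2,1) (3,2) (4,3) (0,1)
  WB@(1,2): attacks (2,3) (2,1) (3,0) (0,3) (0,1) [ray(1,1) blocked at (2,3)]
  WR@(2,3): attacks (2,4) (2,2) (2,1) (2,0) (3,3) (4,3) (1,3) (0,3) [ray(0,1) blocked at (2,4)]
  WR@(2,4): attacks (2,3) (3,4) (4,4) (1,4) [ray(0,-1) blocked at (2,3); ray(1,0) blocked at (4,4); ray(-1,0) blocked at (1,4)]
  WN@(3,1): attacks (4,3) (2,3) (1,2) (1,0)
Union (17 distinct): (0,1) (0,3) (1,0) (1,2) (1,3) (1,4) (2,0) (2,1) (2,2) (2,3) (2,4) (3,0) (3,2) (3,3) (3,4) (4,3) (4,4)

Answer: 17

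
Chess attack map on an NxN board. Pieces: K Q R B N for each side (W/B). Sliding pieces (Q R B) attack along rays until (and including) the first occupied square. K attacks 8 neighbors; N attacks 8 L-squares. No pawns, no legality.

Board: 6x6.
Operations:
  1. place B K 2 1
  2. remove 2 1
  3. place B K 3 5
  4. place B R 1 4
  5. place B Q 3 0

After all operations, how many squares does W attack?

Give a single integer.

Op 1: place BK@(2,1)
Op 2: remove (2,1)
Op 3: place BK@(3,5)
Op 4: place BR@(1,4)
Op 5: place BQ@(3,0)
Per-piece attacks for W:
Union (0 distinct): (none)

Answer: 0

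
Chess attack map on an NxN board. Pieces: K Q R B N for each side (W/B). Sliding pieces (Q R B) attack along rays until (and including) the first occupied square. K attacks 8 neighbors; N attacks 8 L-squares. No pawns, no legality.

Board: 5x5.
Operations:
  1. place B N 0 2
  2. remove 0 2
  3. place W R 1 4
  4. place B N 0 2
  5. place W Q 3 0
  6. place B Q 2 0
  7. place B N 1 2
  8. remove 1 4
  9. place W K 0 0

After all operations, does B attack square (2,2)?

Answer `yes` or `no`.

Op 1: place BN@(0,2)
Op 2: remove (0,2)
Op 3: place WR@(1,4)
Op 4: place BN@(0,2)
Op 5: place WQ@(3,0)
Op 6: place BQ@(2,0)
Op 7: place BN@(1,2)
Op 8: remove (1,4)
Op 9: place WK@(0,0)
Per-piece attacks for B:
  BN@(0,2): attacks (1,4) (2,3) (1,0) (2,1)
  BN@(1,2): attacks (2,4) (3,3) (0,4) (2,0) (3,1) (0,0)
  BQ@(2,0): attacks (2,1) (2,2) (2,3) (2,4) (3,0) (1,0) (0,0) (3,1) (4,2) (1,1) (0,2) [ray(1,0) blocked at (3,0); ray(-1,0) blocked at (0,0); ray(-1,1) blocked at (0,2)]
B attacks (2,2): yes

Answer: yes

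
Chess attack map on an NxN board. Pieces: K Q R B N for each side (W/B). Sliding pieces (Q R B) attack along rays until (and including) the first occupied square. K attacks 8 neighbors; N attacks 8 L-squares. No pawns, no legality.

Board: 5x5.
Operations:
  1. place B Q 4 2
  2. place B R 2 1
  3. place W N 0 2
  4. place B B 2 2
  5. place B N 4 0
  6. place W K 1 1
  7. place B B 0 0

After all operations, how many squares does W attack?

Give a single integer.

Op 1: place BQ@(4,2)
Op 2: place BR@(2,1)
Op 3: place WN@(0,2)
Op 4: place BB@(2,2)
Op 5: place BN@(4,0)
Op 6: place WK@(1,1)
Op 7: place BB@(0,0)
Per-piece attacks for W:
  WN@(0,2): attacks (1,4) (2,3) (1,0) (2,1)
  WK@(1,1): attacks (1,2) (1,0) (2,1) (0,1) (2,2) (2,0) (0,2) (0,0)
Union (10 distinct): (0,0) (0,1) (0,2) (1,0) (1,2) (1,4) (2,0) (2,1) (2,2) (2,3)

Answer: 10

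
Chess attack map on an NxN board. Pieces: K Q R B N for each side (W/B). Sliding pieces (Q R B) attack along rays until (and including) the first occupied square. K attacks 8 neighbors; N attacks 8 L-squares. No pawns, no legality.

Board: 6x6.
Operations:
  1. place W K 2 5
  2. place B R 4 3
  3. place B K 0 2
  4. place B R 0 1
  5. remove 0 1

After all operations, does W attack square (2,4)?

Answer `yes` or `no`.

Op 1: place WK@(2,5)
Op 2: place BR@(4,3)
Op 3: place BK@(0,2)
Op 4: place BR@(0,1)
Op 5: remove (0,1)
Per-piece attacks for W:
  WK@(2,5): attacks (2,4) (3,5) (1,5) (3,4) (1,4)
W attacks (2,4): yes

Answer: yes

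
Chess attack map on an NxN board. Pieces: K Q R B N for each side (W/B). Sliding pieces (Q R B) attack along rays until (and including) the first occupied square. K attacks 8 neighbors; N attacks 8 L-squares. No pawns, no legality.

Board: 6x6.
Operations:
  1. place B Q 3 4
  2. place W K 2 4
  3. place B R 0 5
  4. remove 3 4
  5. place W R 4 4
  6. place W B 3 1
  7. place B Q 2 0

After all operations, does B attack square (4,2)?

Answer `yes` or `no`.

Op 1: place BQ@(3,4)
Op 2: place WK@(2,4)
Op 3: place BR@(0,5)
Op 4: remove (3,4)
Op 5: place WR@(4,4)
Op 6: place WB@(3,1)
Op 7: place BQ@(2,0)
Per-piece attacks for B:
  BR@(0,5): attacks (0,4) (0,3) (0,2) (0,1) (0,0) (1,5) (2,5) (3,5) (4,5) (5,5)
  BQ@(2,0): attacks (2,1) (2,2) (2,3) (2,4) (3,0) (4,0) (5,0) (1,0) (0,0) (3,1) (1,1) (0,2) [ray(0,1) blocked at (2,4); ray(1,1) blocked at (3,1)]
B attacks (4,2): no

Answer: no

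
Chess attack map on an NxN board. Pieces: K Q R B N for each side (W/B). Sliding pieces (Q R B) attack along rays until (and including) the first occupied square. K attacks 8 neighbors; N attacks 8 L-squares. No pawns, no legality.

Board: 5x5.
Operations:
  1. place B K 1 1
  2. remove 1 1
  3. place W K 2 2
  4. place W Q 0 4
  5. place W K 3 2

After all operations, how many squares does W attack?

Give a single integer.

Op 1: place BK@(1,1)
Op 2: remove (1,1)
Op 3: place WK@(2,2)
Op 4: place WQ@(0,4)
Op 5: place WK@(3,2)
Per-piece attacks for W:
  WQ@(0,4): attacks (0,3) (0,2) (0,1) (0,0) (1,4) (2,4) (3,4) (4,4) (1,3) (2,2) [ray(1,-1) blocked at (2,2)]
  WK@(2,2): attacks (2,3) (2,1) (3,2) (1,2) (3,3) (3,1) (1,3) (1,1)
  WK@(3,2): attacks (3,3) (3,1) (4,2) (2,2) (4,3) (4,1) (2,3) (2,1)
Union (20 distinct): (0,0) (0,1) (0,2) (0,3) (1,1) (1,2) (1,3) (1,4) (2,1) (2,2) (2,3) (2,4) (3,1) (3,2) (3,3) (3,4) (4,1) (4,2) (4,3) (4,4)

Answer: 20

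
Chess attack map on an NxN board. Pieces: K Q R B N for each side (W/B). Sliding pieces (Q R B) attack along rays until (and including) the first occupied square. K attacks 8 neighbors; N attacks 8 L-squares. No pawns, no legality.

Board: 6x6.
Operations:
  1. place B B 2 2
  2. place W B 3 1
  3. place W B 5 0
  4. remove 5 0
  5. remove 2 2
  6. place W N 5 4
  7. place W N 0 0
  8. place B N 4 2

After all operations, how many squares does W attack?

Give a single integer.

Answer: 10

Derivation:
Op 1: place BB@(2,2)
Op 2: place WB@(3,1)
Op 3: place WB@(5,0)
Op 4: remove (5,0)
Op 5: remove (2,2)
Op 6: place WN@(5,4)
Op 7: place WN@(0,0)
Op 8: place BN@(4,2)
Per-piece attacks for W:
  WN@(0,0): attacks (1,2) (2,1)
  WB@(3,1): attacks (4,2) (4,0) (2,2) (1,3) (0,4) (2,0) [ray(1,1) blocked at (4,2)]
  WN@(5,4): attacks (3,5) (4,2) (3,3)
Union (10 distinct): (0,4) (1,2) (1,3) (2,0) (2,1) (2,2) (3,3) (3,5) (4,0) (4,2)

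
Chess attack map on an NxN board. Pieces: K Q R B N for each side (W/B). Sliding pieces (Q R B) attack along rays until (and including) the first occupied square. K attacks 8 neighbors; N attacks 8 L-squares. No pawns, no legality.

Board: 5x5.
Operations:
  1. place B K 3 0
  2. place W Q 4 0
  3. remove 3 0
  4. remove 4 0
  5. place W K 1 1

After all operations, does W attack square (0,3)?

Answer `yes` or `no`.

Op 1: place BK@(3,0)
Op 2: place WQ@(4,0)
Op 3: remove (3,0)
Op 4: remove (4,0)
Op 5: place WK@(1,1)
Per-piece attacks for W:
  WK@(1,1): attacks (1,2) (1,0) (2,1) (0,1) (2,2) (2,0) (0,2) (0,0)
W attacks (0,3): no

Answer: no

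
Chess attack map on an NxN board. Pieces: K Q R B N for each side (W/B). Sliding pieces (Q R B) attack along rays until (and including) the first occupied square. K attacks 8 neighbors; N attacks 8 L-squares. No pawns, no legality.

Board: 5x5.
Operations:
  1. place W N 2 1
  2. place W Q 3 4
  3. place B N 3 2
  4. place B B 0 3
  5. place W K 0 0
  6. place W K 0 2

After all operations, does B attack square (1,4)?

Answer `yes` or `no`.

Answer: yes

Derivation:
Op 1: place WN@(2,1)
Op 2: place WQ@(3,4)
Op 3: place BN@(3,2)
Op 4: place BB@(0,3)
Op 5: place WK@(0,0)
Op 6: place WK@(0,2)
Per-piece attacks for B:
  BB@(0,3): attacks (1,4) (1,2) (2,1) [ray(1,-1) blocked at (2,1)]
  BN@(3,2): attacks (4,4) (2,4) (1,3) (4,0) (2,0) (1,1)
B attacks (1,4): yes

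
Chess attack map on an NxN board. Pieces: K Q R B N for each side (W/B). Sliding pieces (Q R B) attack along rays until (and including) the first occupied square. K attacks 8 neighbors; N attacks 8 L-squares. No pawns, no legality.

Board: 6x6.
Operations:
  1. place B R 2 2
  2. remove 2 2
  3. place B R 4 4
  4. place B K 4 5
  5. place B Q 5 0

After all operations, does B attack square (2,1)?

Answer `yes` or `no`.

Op 1: place BR@(2,2)
Op 2: remove (2,2)
Op 3: place BR@(4,4)
Op 4: place BK@(4,5)
Op 5: place BQ@(5,0)
Per-piece attacks for B:
  BR@(4,4): attacks (4,5) (4,3) (4,2) (4,1) (4,0) (5,4) (3,4) (2,4) (1,4) (0,4) [ray(0,1) blocked at (4,5)]
  BK@(4,5): attacks (4,4) (5,5) (3,5) (5,4) (3,4)
  BQ@(5,0): attacks (5,1) (5,2) (5,3) (5,4) (5,5) (4,0) (3,0) (2,0) (1,0) (0,0) (4,1) (3,2) (2,3) (1,4) (0,5)
B attacks (2,1): no

Answer: no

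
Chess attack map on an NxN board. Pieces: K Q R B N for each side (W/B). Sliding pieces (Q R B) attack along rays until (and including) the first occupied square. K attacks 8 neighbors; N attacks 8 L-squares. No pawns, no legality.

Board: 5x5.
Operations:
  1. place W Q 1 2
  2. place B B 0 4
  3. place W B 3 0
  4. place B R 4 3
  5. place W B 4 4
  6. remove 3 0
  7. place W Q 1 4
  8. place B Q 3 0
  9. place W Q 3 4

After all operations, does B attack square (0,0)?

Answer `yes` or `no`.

Op 1: place WQ@(1,2)
Op 2: place BB@(0,4)
Op 3: place WB@(3,0)
Op 4: place BR@(4,3)
Op 5: place WB@(4,4)
Op 6: remove (3,0)
Op 7: place WQ@(1,4)
Op 8: place BQ@(3,0)
Op 9: place WQ@(3,4)
Per-piece attacks for B:
  BB@(0,4): attacks (1,3) (2,2) (3,1) (4,0)
  BQ@(3,0): attacks (3,1) (3,2) (3,3) (3,4) (4,0) (2,0) (1,0) (0,0) (4,1) (2,1) (1,2) [ray(0,1) blocked at (3,4); ray(-1,1) blocked at (1,2)]
  BR@(4,3): attacks (4,4) (4,2) (4,1) (4,0) (3,3) (2,3) (1,3) (0,3) [ray(0,1) blocked at (4,4)]
B attacks (0,0): yes

Answer: yes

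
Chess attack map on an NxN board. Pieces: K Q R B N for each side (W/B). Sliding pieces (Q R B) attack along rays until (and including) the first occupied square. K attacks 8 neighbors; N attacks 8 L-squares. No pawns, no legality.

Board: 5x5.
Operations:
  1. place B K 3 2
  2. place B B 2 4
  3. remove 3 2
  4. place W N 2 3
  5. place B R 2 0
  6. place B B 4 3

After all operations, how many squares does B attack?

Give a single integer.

Answer: 13

Derivation:
Op 1: place BK@(3,2)
Op 2: place BB@(2,4)
Op 3: remove (3,2)
Op 4: place WN@(2,3)
Op 5: place BR@(2,0)
Op 6: place BB@(4,3)
Per-piece attacks for B:
  BR@(2,0): attacks (2,1) (2,2) (2,3) (3,0) (4,0) (1,0) (0,0) [ray(0,1) blocked at (2,3)]
  BB@(2,4): attacks (3,3) (4,2) (1,3) (0,2)
  BB@(4,3): attacks (3,4) (3,2) (2,1) (1,0)
Union (13 distinct): (0,0) (0,2) (1,0) (1,3) (2,1) (2,2) (2,3) (3,0) (3,2) (3,3) (3,4) (4,0) (4,2)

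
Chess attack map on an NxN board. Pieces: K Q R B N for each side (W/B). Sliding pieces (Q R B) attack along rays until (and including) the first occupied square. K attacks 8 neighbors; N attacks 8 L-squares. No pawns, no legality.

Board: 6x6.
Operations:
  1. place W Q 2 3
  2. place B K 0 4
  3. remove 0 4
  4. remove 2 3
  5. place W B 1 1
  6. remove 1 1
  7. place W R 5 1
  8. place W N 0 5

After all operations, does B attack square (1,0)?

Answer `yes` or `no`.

Op 1: place WQ@(2,3)
Op 2: place BK@(0,4)
Op 3: remove (0,4)
Op 4: remove (2,3)
Op 5: place WB@(1,1)
Op 6: remove (1,1)
Op 7: place WR@(5,1)
Op 8: place WN@(0,5)
Per-piece attacks for B:
B attacks (1,0): no

Answer: no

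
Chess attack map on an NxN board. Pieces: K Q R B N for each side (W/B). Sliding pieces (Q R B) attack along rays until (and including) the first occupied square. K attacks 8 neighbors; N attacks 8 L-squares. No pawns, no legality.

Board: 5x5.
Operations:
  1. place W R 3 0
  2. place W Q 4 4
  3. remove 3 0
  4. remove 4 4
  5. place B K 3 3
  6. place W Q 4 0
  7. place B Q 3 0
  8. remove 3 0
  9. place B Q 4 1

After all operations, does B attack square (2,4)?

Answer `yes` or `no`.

Answer: yes

Derivation:
Op 1: place WR@(3,0)
Op 2: place WQ@(4,4)
Op 3: remove (3,0)
Op 4: remove (4,4)
Op 5: place BK@(3,3)
Op 6: place WQ@(4,0)
Op 7: place BQ@(3,0)
Op 8: remove (3,0)
Op 9: place BQ@(4,1)
Per-piece attacks for B:
  BK@(3,3): attacks (3,4) (3,2) (4,3) (2,3) (4,4) (4,2) (2,4) (2,2)
  BQ@(4,1): attacks (4,2) (4,3) (4,4) (4,0) (3,1) (2,1) (1,1) (0,1) (3,2) (2,3) (1,4) (3,0) [ray(0,-1) blocked at (4,0)]
B attacks (2,4): yes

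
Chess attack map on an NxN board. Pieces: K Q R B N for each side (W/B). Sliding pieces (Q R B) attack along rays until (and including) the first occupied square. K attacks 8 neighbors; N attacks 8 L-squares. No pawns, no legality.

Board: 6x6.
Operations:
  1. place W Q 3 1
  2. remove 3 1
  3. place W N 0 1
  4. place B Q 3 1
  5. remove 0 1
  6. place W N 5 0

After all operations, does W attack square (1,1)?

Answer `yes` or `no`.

Answer: no

Derivation:
Op 1: place WQ@(3,1)
Op 2: remove (3,1)
Op 3: place WN@(0,1)
Op 4: place BQ@(3,1)
Op 5: remove (0,1)
Op 6: place WN@(5,0)
Per-piece attacks for W:
  WN@(5,0): attacks (4,2) (3,1)
W attacks (1,1): no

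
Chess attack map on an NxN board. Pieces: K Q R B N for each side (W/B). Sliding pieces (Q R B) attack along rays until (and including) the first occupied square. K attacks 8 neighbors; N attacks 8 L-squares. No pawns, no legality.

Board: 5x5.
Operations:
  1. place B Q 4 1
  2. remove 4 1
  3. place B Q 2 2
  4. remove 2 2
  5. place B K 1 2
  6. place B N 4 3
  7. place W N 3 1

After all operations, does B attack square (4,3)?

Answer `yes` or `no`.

Answer: no

Derivation:
Op 1: place BQ@(4,1)
Op 2: remove (4,1)
Op 3: place BQ@(2,2)
Op 4: remove (2,2)
Op 5: place BK@(1,2)
Op 6: place BN@(4,3)
Op 7: place WN@(3,1)
Per-piece attacks for B:
  BK@(1,2): attacks (1,3) (1,1) (2,2) (0,2) (2,3) (2,1) (0,3) (0,1)
  BN@(4,3): attacks (2,4) (3,1) (2,2)
B attacks (4,3): no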